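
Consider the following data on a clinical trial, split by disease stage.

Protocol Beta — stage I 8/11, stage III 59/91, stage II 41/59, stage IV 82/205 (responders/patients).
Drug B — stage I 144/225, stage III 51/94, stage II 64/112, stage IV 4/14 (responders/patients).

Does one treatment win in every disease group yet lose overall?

Stage I: Protocol Beta 8/11 = 72.7%, Drug B 144/225 = 64.0% → Protocol Beta
Stage III: Protocol Beta 59/91 = 64.8%, Drug B 51/94 = 54.3% → Protocol Beta
Stage II: Protocol Beta 41/59 = 69.5%, Drug B 64/112 = 57.1% → Protocol Beta
Stage IV: Protocol Beta 82/205 = 40.0%, Drug B 4/14 = 28.6% → Protocol Beta
Overall: Protocol Beta 190/366 = 51.9%, Drug B 263/445 = 59.1% → Drug B
Protocol Beta wins each disease group but Drug B wins overall — the comparison reverses. Protocol Beta's patients skew toward stage IV, which has a lower base rate.

Yes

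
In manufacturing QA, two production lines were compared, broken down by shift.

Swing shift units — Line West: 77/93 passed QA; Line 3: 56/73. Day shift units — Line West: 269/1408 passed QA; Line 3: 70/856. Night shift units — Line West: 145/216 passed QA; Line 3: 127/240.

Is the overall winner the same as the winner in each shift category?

Yes

Swing shift: Line West 77/93 = 82.8%, Line 3 56/73 = 76.7% → Line West
Day shift: Line West 269/1408 = 19.1%, Line 3 70/856 = 8.2% → Line West
Night shift: Line West 145/216 = 67.1%, Line 3 127/240 = 52.9% → Line West
Overall: Line West 491/1717 = 28.6%, Line 3 253/1169 = 21.6% → Line West
Line West wins overall and in every shift group — no reversal.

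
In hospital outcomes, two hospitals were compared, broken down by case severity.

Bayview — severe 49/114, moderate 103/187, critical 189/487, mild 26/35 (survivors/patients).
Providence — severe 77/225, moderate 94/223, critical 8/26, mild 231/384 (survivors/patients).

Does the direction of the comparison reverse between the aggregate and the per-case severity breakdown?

Yes

Severe: Bayview 49/114 = 43.0%, Providence 77/225 = 34.2% → Bayview
Moderate: Bayview 103/187 = 55.1%, Providence 94/223 = 42.2% → Bayview
Critical: Bayview 189/487 = 38.8%, Providence 8/26 = 30.8% → Bayview
Mild: Bayview 26/35 = 74.3%, Providence 231/384 = 60.2% → Bayview
Overall: Bayview 367/823 = 44.6%, Providence 410/858 = 47.8% → Providence
Bayview wins each case group but Providence wins overall — the comparison reverses. Bayview's patients skew toward critical, which has a lower base rate.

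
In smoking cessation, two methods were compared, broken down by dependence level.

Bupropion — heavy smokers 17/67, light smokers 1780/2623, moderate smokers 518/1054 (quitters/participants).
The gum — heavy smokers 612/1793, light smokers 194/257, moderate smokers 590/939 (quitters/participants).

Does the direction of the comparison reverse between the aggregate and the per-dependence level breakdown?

Heavy smokers: bupropion 17/67 = 25.4%, the gum 612/1793 = 34.1% → the gum
Light smokers: bupropion 1780/2623 = 67.9%, the gum 194/257 = 75.5% → the gum
Moderate smokers: bupropion 518/1054 = 49.1%, the gum 590/939 = 62.8% → the gum
Overall: bupropion 2315/3744 = 61.8%, the gum 1396/2989 = 46.7% → bupropion
The gum wins each dependence group but bupropion wins overall — the comparison reverses. The gum's participants skew toward heavy smokers, which has a lower base rate.

Yes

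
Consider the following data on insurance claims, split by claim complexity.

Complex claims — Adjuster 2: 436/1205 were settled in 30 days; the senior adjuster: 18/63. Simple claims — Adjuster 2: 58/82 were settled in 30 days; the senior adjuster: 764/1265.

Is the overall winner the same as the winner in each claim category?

Complex: Adjuster 2 436/1205 = 36.2%, the senior adjuster 18/63 = 28.6% → Adjuster 2
Simple: Adjuster 2 58/82 = 70.7%, the senior adjuster 764/1265 = 60.4% → Adjuster 2
Overall: Adjuster 2 494/1287 = 38.4%, the senior adjuster 782/1328 = 58.9% → the senior adjuster
Adjuster 2 wins each claim group but the senior adjuster wins overall — the comparison reverses. Adjuster 2's claims skew toward complex, which has a lower base rate.

No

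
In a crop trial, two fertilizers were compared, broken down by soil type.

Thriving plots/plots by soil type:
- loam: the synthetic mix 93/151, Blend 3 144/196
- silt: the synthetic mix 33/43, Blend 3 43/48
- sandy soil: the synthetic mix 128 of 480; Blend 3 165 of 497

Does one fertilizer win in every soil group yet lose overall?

No

Loam: the synthetic mix 93/151 = 61.6%, Blend 3 144/196 = 73.5% → Blend 3
Silt: the synthetic mix 33/43 = 76.7%, Blend 3 43/48 = 89.6% → Blend 3
Sandy soil: the synthetic mix 128/480 = 26.7%, Blend 3 165/497 = 33.2% → Blend 3
Overall: the synthetic mix 254/674 = 37.7%, Blend 3 352/741 = 47.5% → Blend 3
Blend 3 wins overall and in every soil group — no reversal.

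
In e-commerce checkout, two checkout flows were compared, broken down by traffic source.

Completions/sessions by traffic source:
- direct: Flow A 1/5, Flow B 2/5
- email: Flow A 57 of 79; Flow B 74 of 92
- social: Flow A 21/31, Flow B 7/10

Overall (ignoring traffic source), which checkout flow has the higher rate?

Direct: Flow A 1/5 = 20.0%, Flow B 2/5 = 40.0% → Flow B
Email: Flow A 57/79 = 72.2%, Flow B 74/92 = 80.4% → Flow B
Social: Flow A 21/31 = 67.7%, Flow B 7/10 = 70.0% → Flow B
Overall: Flow A 79/115 = 68.7%, Flow B 83/107 = 77.6% → Flow B

Flow B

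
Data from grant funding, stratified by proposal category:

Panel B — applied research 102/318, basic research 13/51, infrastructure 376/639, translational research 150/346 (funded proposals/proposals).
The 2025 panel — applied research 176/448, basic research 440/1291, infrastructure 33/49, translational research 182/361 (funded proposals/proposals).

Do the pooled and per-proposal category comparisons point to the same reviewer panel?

Applied research: Panel B 102/318 = 32.1%, the 2025 panel 176/448 = 39.3% → the 2025 panel
Basic research: Panel B 13/51 = 25.5%, the 2025 panel 440/1291 = 34.1% → the 2025 panel
Infrastructure: Panel B 376/639 = 58.8%, the 2025 panel 33/49 = 67.3% → the 2025 panel
Translational research: Panel B 150/346 = 43.4%, the 2025 panel 182/361 = 50.4% → the 2025 panel
Overall: Panel B 641/1354 = 47.3%, the 2025 panel 831/2149 = 38.7% → Panel B
The 2025 panel wins each proposal group but Panel B wins overall — the comparison reverses. The 2025 panel's proposals skew toward basic research, which has a lower base rate.

No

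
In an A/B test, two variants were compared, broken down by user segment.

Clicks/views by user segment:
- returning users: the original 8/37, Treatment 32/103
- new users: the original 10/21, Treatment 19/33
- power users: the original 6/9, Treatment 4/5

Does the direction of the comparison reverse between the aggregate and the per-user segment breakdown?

Returning users: the original 8/37 = 21.6%, Treatment 32/103 = 31.1% → Treatment
New users: the original 10/21 = 47.6%, Treatment 19/33 = 57.6% → Treatment
Power users: the original 6/9 = 66.7%, Treatment 4/5 = 80.0% → Treatment
Overall: the original 24/67 = 35.8%, Treatment 55/141 = 39.0% → Treatment
Treatment wins overall and in every user group — no reversal.

No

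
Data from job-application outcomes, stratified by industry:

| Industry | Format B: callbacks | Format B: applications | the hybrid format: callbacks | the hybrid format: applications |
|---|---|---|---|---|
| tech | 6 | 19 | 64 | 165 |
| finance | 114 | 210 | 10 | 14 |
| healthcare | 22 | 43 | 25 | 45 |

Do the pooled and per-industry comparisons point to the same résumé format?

No

Tech: Format B 6/19 = 31.6%, the hybrid format 64/165 = 38.8% → the hybrid format
Finance: Format B 114/210 = 54.3%, the hybrid format 10/14 = 71.4% → the hybrid format
Healthcare: Format B 22/43 = 51.2%, the hybrid format 25/45 = 55.6% → the hybrid format
Overall: Format B 142/272 = 52.2%, the hybrid format 99/224 = 44.2% → Format B
The hybrid format wins each industry group but Format B wins overall — the comparison reverses. The hybrid format's applications skew toward tech, which has a lower base rate.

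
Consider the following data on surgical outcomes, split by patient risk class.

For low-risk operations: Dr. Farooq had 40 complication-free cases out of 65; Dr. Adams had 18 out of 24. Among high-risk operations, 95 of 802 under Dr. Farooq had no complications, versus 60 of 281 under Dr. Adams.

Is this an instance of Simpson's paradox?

Low-risk: Dr. Farooq 40/65 = 61.5%, Dr. Adams 18/24 = 75.0% → Dr. Adams
High-risk: Dr. Farooq 95/802 = 11.8%, Dr. Adams 60/281 = 21.4% → Dr. Adams
Overall: Dr. Farooq 135/867 = 15.6%, Dr. Adams 78/305 = 25.6% → Dr. Adams
Dr. Adams wins overall and in every patient risk group — no reversal.

No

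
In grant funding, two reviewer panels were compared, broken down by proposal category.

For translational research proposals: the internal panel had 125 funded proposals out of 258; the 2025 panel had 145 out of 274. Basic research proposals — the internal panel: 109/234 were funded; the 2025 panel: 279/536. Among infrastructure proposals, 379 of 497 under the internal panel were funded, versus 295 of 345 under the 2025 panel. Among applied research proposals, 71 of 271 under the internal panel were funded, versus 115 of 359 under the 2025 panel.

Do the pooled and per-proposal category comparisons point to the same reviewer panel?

Translational research: the internal panel 125/258 = 48.4%, the 2025 panel 145/274 = 52.9% → the 2025 panel
Basic research: the internal panel 109/234 = 46.6%, the 2025 panel 279/536 = 52.1% → the 2025 panel
Infrastructure: the internal panel 379/497 = 76.3%, the 2025 panel 295/345 = 85.5% → the 2025 panel
Applied research: the internal panel 71/271 = 26.2%, the 2025 panel 115/359 = 32.0% → the 2025 panel
Overall: the internal panel 684/1260 = 54.3%, the 2025 panel 834/1514 = 55.1% → the 2025 panel
The 2025 panel wins overall and in every proposal group — no reversal.

Yes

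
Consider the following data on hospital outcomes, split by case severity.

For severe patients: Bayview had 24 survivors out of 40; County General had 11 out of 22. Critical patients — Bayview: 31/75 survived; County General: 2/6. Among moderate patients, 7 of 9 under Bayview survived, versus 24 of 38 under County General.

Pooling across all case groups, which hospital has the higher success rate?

County General

Severe: Bayview 24/40 = 60.0%, County General 11/22 = 50.0% → Bayview
Critical: Bayview 31/75 = 41.3%, County General 2/6 = 33.3% → Bayview
Moderate: Bayview 7/9 = 77.8%, County General 24/38 = 63.2% → Bayview
Overall: Bayview 62/124 = 50.0%, County General 37/66 = 56.1% → County General
(Bayview wins every case group but County General wins overall — Bayview's patients skew toward the low-rate critical group.)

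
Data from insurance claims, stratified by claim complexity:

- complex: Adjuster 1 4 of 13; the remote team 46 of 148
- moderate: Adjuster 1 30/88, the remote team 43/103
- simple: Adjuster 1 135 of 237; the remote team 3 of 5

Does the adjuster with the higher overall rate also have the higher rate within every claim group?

Complex: Adjuster 1 4/13 = 30.8%, the remote team 46/148 = 31.1% → the remote team
Moderate: Adjuster 1 30/88 = 34.1%, the remote team 43/103 = 41.7% → the remote team
Simple: Adjuster 1 135/237 = 57.0%, the remote team 3/5 = 60.0% → the remote team
Overall: Adjuster 1 169/338 = 50.0%, the remote team 92/256 = 35.9% → Adjuster 1
The remote team wins each claim group but Adjuster 1 wins overall — the comparison reverses. The remote team's claims skew toward complex, which has a lower base rate.

No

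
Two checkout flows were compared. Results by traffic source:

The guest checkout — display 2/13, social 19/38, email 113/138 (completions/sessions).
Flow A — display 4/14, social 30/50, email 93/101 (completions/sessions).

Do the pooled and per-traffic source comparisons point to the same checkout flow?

Display: the guest checkout 2/13 = 15.4%, Flow A 4/14 = 28.6% → Flow A
Social: the guest checkout 19/38 = 50.0%, Flow A 30/50 = 60.0% → Flow A
Email: the guest checkout 113/138 = 81.9%, Flow A 93/101 = 92.1% → Flow A
Overall: the guest checkout 134/189 = 70.9%, Flow A 127/165 = 77.0% → Flow A
Flow A wins overall and in every traffic group — no reversal.

Yes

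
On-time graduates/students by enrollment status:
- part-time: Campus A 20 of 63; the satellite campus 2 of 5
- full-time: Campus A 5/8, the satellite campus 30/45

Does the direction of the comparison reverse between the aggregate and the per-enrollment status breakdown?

Part-time: Campus A 20/63 = 31.7%, the satellite campus 2/5 = 40.0% → the satellite campus
Full-time: Campus A 5/8 = 62.5%, the satellite campus 30/45 = 66.7% → the satellite campus
Overall: Campus A 25/71 = 35.2%, the satellite campus 32/50 = 64.0% → the satellite campus
The satellite campus wins overall and in every enrollment group — no reversal.

No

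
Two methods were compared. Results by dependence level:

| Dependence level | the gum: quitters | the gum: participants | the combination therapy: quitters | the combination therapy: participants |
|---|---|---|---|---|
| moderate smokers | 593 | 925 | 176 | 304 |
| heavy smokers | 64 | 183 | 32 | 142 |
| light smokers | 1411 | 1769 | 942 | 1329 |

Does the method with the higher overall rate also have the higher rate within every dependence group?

Moderate smokers: the gum 593/925 = 64.1%, the combination therapy 176/304 = 57.9% → the gum
Heavy smokers: the gum 64/183 = 35.0%, the combination therapy 32/142 = 22.5% → the gum
Light smokers: the gum 1411/1769 = 79.8%, the combination therapy 942/1329 = 70.9% → the gum
Overall: the gum 2068/2877 = 71.9%, the combination therapy 1150/1775 = 64.8% → the gum
The gum wins overall and in every dependence group — no reversal.

Yes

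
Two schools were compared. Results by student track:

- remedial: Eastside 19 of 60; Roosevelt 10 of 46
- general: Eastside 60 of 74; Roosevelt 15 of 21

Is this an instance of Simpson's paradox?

No

Remedial: Eastside 19/60 = 31.7%, Roosevelt 10/46 = 21.7% → Eastside
General: Eastside 60/74 = 81.1%, Roosevelt 15/21 = 71.4% → Eastside
Overall: Eastside 79/134 = 59.0%, Roosevelt 25/67 = 37.3% → Eastside
Eastside wins overall and in every student group — no reversal.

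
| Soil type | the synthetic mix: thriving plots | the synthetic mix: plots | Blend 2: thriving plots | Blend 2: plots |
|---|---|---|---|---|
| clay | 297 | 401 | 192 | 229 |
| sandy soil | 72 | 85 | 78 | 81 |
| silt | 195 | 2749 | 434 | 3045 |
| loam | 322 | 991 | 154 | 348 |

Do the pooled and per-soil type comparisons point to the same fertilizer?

Clay: the synthetic mix 297/401 = 74.1%, Blend 2 192/229 = 83.8% → Blend 2
Sandy soil: the synthetic mix 72/85 = 84.7%, Blend 2 78/81 = 96.3% → Blend 2
Silt: the synthetic mix 195/2749 = 7.1%, Blend 2 434/3045 = 14.3% → Blend 2
Loam: the synthetic mix 322/991 = 32.5%, Blend 2 154/348 = 44.3% → Blend 2
Overall: the synthetic mix 886/4226 = 21.0%, Blend 2 858/3703 = 23.2% → Blend 2
Blend 2 wins overall and in every soil group — no reversal.

Yes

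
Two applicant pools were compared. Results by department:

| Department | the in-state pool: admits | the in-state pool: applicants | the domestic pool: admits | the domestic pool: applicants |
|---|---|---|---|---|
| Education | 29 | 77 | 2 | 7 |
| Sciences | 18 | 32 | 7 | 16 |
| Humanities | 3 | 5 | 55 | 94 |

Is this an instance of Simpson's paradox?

Education: the in-state pool 29/77 = 37.7%, the domestic pool 2/7 = 28.6% → the in-state pool
Sciences: the in-state pool 18/32 = 56.2%, the domestic pool 7/16 = 43.8% → the in-state pool
Humanities: the in-state pool 3/5 = 60.0%, the domestic pool 55/94 = 58.5% → the in-state pool
Overall: the in-state pool 50/114 = 43.9%, the domestic pool 64/117 = 54.7% → the domestic pool
The in-state pool wins each department group but the domestic pool wins overall — the comparison reverses. The in-state pool's applicants skew toward Education, which has a lower base rate.

Yes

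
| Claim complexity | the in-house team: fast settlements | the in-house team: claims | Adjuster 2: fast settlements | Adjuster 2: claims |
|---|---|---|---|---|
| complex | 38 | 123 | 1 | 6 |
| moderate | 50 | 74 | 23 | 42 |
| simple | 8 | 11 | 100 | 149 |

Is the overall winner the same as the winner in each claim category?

Complex: the in-house team 38/123 = 30.9%, Adjuster 2 1/6 = 16.7% → the in-house team
Moderate: the in-house team 50/74 = 67.6%, Adjuster 2 23/42 = 54.8% → the in-house team
Simple: the in-house team 8/11 = 72.7%, Adjuster 2 100/149 = 67.1% → the in-house team
Overall: the in-house team 96/208 = 46.2%, Adjuster 2 124/197 = 62.9% → Adjuster 2
The in-house team wins each claim group but Adjuster 2 wins overall — the comparison reverses. The in-house team's claims skew toward complex, which has a lower base rate.

No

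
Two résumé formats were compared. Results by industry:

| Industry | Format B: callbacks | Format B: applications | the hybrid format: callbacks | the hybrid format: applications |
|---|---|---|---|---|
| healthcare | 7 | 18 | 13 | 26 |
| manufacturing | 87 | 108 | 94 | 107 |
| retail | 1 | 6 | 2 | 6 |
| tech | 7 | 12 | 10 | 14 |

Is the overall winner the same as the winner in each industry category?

Healthcare: Format B 7/18 = 38.9%, the hybrid format 13/26 = 50.0% → the hybrid format
Manufacturing: Format B 87/108 = 80.6%, the hybrid format 94/107 = 87.9% → the hybrid format
Retail: Format B 1/6 = 16.7%, the hybrid format 2/6 = 33.3% → the hybrid format
Tech: Format B 7/12 = 58.3%, the hybrid format 10/14 = 71.4% → the hybrid format
Overall: Format B 102/144 = 70.8%, the hybrid format 119/153 = 77.8% → the hybrid format
The hybrid format wins overall and in every industry group — no reversal.

Yes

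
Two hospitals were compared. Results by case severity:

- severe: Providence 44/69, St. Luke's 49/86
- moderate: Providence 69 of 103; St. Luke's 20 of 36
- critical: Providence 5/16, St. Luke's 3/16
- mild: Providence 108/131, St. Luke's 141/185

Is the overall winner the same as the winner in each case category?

Yes

Severe: Providence 44/69 = 63.8%, St. Luke's 49/86 = 57.0% → Providence
Moderate: Providence 69/103 = 67.0%, St. Luke's 20/36 = 55.6% → Providence
Critical: Providence 5/16 = 31.2%, St. Luke's 3/16 = 18.8% → Providence
Mild: Providence 108/131 = 82.4%, St. Luke's 141/185 = 76.2% → Providence
Overall: Providence 226/319 = 70.8%, St. Luke's 213/323 = 65.9% → Providence
Providence wins overall and in every case group — no reversal.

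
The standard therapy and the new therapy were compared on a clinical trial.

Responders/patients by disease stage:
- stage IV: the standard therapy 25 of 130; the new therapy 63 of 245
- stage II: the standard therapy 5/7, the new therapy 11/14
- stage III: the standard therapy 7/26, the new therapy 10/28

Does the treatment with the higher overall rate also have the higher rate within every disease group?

Stage IV: the standard therapy 25/130 = 19.2%, the new therapy 63/245 = 25.7% → the new therapy
Stage II: the standard therapy 5/7 = 71.4%, the new therapy 11/14 = 78.6% → the new therapy
Stage III: the standard therapy 7/26 = 26.9%, the new therapy 10/28 = 35.7% → the new therapy
Overall: the standard therapy 37/163 = 22.7%, the new therapy 84/287 = 29.3% → the new therapy
The new therapy wins overall and in every disease group — no reversal.

Yes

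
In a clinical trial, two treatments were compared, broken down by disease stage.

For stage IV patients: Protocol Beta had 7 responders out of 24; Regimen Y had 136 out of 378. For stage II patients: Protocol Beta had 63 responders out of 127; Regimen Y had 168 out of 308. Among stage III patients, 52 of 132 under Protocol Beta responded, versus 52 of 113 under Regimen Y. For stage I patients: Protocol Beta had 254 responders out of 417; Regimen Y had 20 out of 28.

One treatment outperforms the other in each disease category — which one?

Stage IV: Protocol Beta 7/24 = 29.2%, Regimen Y 136/378 = 36.0% → Regimen Y
Stage II: Protocol Beta 63/127 = 49.6%, Regimen Y 168/308 = 54.5% → Regimen Y
Stage III: Protocol Beta 52/132 = 39.4%, Regimen Y 52/113 = 46.0% → Regimen Y
Stage I: Protocol Beta 254/417 = 60.9%, Regimen Y 20/28 = 71.4% → Regimen Y
Regimen Y has the higher rate in all 4 groups.

Regimen Y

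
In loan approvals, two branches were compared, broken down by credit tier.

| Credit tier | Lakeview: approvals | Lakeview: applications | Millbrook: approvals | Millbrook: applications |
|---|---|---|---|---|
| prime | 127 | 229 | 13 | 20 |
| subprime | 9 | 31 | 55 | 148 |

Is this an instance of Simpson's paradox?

Prime: Lakeview 127/229 = 55.5%, Millbrook 13/20 = 65.0% → Millbrook
Subprime: Lakeview 9/31 = 29.0%, Millbrook 55/148 = 37.2% → Millbrook
Overall: Lakeview 136/260 = 52.3%, Millbrook 68/168 = 40.5% → Lakeview
Millbrook wins each credit group but Lakeview wins overall — the comparison reverses. Millbrook's applications skew toward subprime, which has a lower base rate.

Yes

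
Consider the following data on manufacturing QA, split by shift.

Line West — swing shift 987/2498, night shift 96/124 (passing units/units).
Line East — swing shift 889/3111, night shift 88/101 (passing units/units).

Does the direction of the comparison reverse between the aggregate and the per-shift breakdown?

Swing shift: Line West 987/2498 = 39.5%, Line East 889/3111 = 28.6% → Line West
Night shift: Line West 96/124 = 77.4%, Line East 88/101 = 87.1% → Line East
Overall: Line West 1083/2622 = 41.3%, Line East 977/3212 = 30.4% → Line West
Neither sweeps: Line West wins 1 of 2 groups, Line East wins 1. Line West wins overall but not every group — no Simpson reversal.

No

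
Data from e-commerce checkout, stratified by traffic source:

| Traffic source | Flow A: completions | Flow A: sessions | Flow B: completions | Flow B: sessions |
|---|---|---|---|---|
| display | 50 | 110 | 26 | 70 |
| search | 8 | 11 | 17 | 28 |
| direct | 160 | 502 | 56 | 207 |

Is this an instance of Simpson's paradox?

No

Display: Flow A 50/110 = 45.5%, Flow B 26/70 = 37.1% → Flow A
Search: Flow A 8/11 = 72.7%, Flow B 17/28 = 60.7% → Flow A
Direct: Flow A 160/502 = 31.9%, Flow B 56/207 = 27.1% → Flow A
Overall: Flow A 218/623 = 35.0%, Flow B 99/305 = 32.5% → Flow A
Flow A wins overall and in every traffic group — no reversal.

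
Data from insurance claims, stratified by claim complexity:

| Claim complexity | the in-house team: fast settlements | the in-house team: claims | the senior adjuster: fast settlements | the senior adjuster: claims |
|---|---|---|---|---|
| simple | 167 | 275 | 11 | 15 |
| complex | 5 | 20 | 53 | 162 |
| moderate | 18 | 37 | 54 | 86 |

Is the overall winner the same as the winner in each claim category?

No

Simple: the in-house team 167/275 = 60.7%, the senior adjuster 11/15 = 73.3% → the senior adjuster
Complex: the in-house team 5/20 = 25.0%, the senior adjuster 53/162 = 32.7% → the senior adjuster
Moderate: the in-house team 18/37 = 48.6%, the senior adjuster 54/86 = 62.8% → the senior adjuster
Overall: the in-house team 190/332 = 57.2%, the senior adjuster 118/263 = 44.9% → the in-house team
The senior adjuster wins each claim group but the in-house team wins overall — the comparison reverses. The senior adjuster's claims skew toward complex, which has a lower base rate.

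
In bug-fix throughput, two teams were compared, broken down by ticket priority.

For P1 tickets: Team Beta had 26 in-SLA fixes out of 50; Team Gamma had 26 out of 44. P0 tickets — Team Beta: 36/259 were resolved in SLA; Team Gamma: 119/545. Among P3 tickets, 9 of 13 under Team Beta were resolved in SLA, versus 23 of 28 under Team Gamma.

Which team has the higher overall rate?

P1: Team Beta 26/50 = 52.0%, Team Gamma 26/44 = 59.1% → Team Gamma
P0: Team Beta 36/259 = 13.9%, Team Gamma 119/545 = 21.8% → Team Gamma
P3: Team Beta 9/13 = 69.2%, Team Gamma 23/28 = 82.1% → Team Gamma
Overall: Team Beta 71/322 = 22.0%, Team Gamma 168/617 = 27.2% → Team Gamma

Team Gamma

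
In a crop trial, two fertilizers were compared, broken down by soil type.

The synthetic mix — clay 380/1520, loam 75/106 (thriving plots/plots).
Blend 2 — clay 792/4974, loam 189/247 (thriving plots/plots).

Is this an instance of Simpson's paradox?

Clay: the synthetic mix 380/1520 = 25.0%, Blend 2 792/4974 = 15.9% → the synthetic mix
Loam: the synthetic mix 75/106 = 70.8%, Blend 2 189/247 = 76.5% → Blend 2
Overall: the synthetic mix 455/1626 = 28.0%, Blend 2 981/5221 = 18.8% → the synthetic mix
Neither sweeps: the synthetic mix wins 1 of 2 groups, Blend 2 wins 1. The synthetic mix wins overall but not every group — no Simpson reversal.

No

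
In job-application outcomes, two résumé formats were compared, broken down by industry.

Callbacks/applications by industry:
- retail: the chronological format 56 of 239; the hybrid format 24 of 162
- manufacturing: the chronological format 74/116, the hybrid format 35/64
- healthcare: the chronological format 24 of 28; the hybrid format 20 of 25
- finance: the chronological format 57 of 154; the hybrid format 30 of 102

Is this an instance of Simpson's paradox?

Retail: the chronological format 56/239 = 23.4%, the hybrid format 24/162 = 14.8% → the chronological format
Manufacturing: the chronological format 74/116 = 63.8%, the hybrid format 35/64 = 54.7% → the chronological format
Healthcare: the chronological format 24/28 = 85.7%, the hybrid format 20/25 = 80.0% → the chronological format
Finance: the chronological format 57/154 = 37.0%, the hybrid format 30/102 = 29.4% → the chronological format
Overall: the chronological format 211/537 = 39.3%, the hybrid format 109/353 = 30.9% → the chronological format
The chronological format wins overall and in every industry group — no reversal.

No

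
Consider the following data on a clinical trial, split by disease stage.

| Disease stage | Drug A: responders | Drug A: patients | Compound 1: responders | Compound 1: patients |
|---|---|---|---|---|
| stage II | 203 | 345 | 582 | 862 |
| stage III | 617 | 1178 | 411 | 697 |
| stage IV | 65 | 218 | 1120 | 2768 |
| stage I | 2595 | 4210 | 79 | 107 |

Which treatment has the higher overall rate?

Drug A

Stage II: Drug A 203/345 = 58.8%, Compound 1 582/862 = 67.5% → Compound 1
Stage III: Drug A 617/1178 = 52.4%, Compound 1 411/697 = 59.0% → Compound 1
Stage IV: Drug A 65/218 = 29.8%, Compound 1 1120/2768 = 40.5% → Compound 1
Stage I: Drug A 2595/4210 = 61.6%, Compound 1 79/107 = 73.8% → Compound 1
Overall: Drug A 3480/5951 = 58.5%, Compound 1 2192/4434 = 49.4% → Drug A
(Compound 1 wins every disease group but Drug A wins overall — Compound 1's patients skew toward the low-rate stage IV group.)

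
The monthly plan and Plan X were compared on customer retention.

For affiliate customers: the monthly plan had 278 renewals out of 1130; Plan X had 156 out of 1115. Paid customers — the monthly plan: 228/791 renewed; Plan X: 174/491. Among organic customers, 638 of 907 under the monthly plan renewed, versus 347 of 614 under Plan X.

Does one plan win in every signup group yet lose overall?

Affiliate: the monthly plan 278/1130 = 24.6%, Plan X 156/1115 = 14.0% → the monthly plan
Paid: the monthly plan 228/791 = 28.8%, Plan X 174/491 = 35.4% → Plan X
Organic: the monthly plan 638/907 = 70.3%, Plan X 347/614 = 56.5% → the monthly plan
Overall: the monthly plan 1144/2828 = 40.5%, Plan X 677/2220 = 30.5% → the monthly plan
Neither sweeps: the monthly plan wins 2 of 3 groups, Plan X wins 1. The monthly plan wins overall but not every group — no Simpson reversal.

No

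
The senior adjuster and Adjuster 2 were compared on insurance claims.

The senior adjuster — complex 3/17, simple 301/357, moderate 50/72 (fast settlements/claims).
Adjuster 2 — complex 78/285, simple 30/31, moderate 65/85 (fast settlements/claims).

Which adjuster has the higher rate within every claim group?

Complex: the senior adjuster 3/17 = 17.6%, Adjuster 2 78/285 = 27.4% → Adjuster 2
Simple: the senior adjuster 301/357 = 84.3%, Adjuster 2 30/31 = 96.8% → Adjuster 2
Moderate: the senior adjuster 50/72 = 69.4%, Adjuster 2 65/85 = 76.5% → Adjuster 2
Adjuster 2 has the higher rate in all 3 groups.

Adjuster 2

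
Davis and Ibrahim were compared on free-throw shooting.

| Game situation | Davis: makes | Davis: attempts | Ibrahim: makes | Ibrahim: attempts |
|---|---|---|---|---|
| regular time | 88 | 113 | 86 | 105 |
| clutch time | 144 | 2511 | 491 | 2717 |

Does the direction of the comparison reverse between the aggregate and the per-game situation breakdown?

Regular time: Davis 88/113 = 77.9%, Ibrahim 86/105 = 81.9% → Ibrahim
Clutch time: Davis 144/2511 = 5.7%, Ibrahim 491/2717 = 18.1% → Ibrahim
Overall: Davis 232/2624 = 8.8%, Ibrahim 577/2822 = 20.4% → Ibrahim
Ibrahim wins overall and in every game group — no reversal.

No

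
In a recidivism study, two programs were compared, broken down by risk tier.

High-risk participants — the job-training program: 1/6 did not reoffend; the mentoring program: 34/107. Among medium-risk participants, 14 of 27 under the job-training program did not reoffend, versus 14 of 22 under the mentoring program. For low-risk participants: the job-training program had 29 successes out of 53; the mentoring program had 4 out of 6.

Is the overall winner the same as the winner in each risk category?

No

High-risk: the job-training program 1/6 = 16.7%, the mentoring program 34/107 = 31.8% → the mentoring program
Medium-risk: the job-training program 14/27 = 51.9%, the mentoring program 14/22 = 63.6% → the mentoring program
Low-risk: the job-training program 29/53 = 54.7%, the mentoring program 4/6 = 66.7% → the mentoring program
Overall: the job-training program 44/86 = 51.2%, the mentoring program 52/135 = 38.5% → the job-training program
The mentoring program wins each risk group but the job-training program wins overall — the comparison reverses. The mentoring program's participants skew toward high-risk, which has a lower base rate.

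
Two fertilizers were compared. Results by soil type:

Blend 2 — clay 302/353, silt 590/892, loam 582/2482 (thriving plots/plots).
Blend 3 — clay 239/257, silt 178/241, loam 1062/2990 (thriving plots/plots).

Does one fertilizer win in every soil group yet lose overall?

No

Clay: Blend 2 302/353 = 85.6%, Blend 3 239/257 = 93.0% → Blend 3
Silt: Blend 2 590/892 = 66.1%, Blend 3 178/241 = 73.9% → Blend 3
Loam: Blend 2 582/2482 = 23.4%, Blend 3 1062/2990 = 35.5% → Blend 3
Overall: Blend 2 1474/3727 = 39.5%, Blend 3 1479/3488 = 42.4% → Blend 3
Blend 3 wins overall and in every soil group — no reversal.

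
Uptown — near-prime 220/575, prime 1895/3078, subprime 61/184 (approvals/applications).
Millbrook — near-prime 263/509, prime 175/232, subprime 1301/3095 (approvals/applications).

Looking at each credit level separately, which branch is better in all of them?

Millbrook

Near-prime: Uptown 220/575 = 38.3%, Millbrook 263/509 = 51.7% → Millbrook
Prime: Uptown 1895/3078 = 61.6%, Millbrook 175/232 = 75.4% → Millbrook
Subprime: Uptown 61/184 = 33.2%, Millbrook 1301/3095 = 42.0% → Millbrook
Millbrook has the higher rate in all 3 groups.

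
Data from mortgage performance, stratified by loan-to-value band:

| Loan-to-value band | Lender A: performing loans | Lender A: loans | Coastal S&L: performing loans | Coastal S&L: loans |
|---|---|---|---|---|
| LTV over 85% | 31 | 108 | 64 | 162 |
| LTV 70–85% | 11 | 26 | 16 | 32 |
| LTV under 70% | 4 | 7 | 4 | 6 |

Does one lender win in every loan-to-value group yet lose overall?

LTV over 85%: Lender A 31/108 = 28.7%, Coastal S&L 64/162 = 39.5% → Coastal S&L
LTV 70–85%: Lender A 11/26 = 42.3%, Coastal S&L 16/32 = 50.0% → Coastal S&L
LTV under 70%: Lender A 4/7 = 57.1%, Coastal S&L 4/6 = 66.7% → Coastal S&L
Overall: Lender A 46/141 = 32.6%, Coastal S&L 84/200 = 42.0% → Coastal S&L
Coastal S&L wins overall and in every loan-to-value group — no reversal.

No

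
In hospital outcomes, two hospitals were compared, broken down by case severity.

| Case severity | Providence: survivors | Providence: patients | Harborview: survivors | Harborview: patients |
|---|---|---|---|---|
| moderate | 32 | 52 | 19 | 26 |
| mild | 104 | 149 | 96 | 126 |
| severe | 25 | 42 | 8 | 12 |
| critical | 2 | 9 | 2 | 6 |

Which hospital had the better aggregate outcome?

Harborview

Moderate: Providence 32/52 = 61.5%, Harborview 19/26 = 73.1% → Harborview
Mild: Providence 104/149 = 69.8%, Harborview 96/126 = 76.2% → Harborview
Severe: Providence 25/42 = 59.5%, Harborview 8/12 = 66.7% → Harborview
Critical: Providence 2/9 = 22.2%, Harborview 2/6 = 33.3% → Harborview
Overall: Providence 163/252 = 64.7%, Harborview 125/170 = 73.5% → Harborview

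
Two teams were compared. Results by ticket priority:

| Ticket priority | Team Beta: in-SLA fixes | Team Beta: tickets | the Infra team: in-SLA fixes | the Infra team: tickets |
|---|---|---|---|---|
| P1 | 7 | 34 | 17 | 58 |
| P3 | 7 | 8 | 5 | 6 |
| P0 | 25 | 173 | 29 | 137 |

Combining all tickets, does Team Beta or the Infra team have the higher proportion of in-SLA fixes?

the Infra team

P1: Team Beta 7/34 = 20.6%, the Infra team 17/58 = 29.3% → the Infra team
P3: Team Beta 7/8 = 87.5%, the Infra team 5/6 = 83.3% → Team Beta
P0: Team Beta 25/173 = 14.5%, the Infra team 29/137 = 21.2% → the Infra team
Overall: Team Beta 39/215 = 18.1%, the Infra team 51/201 = 25.4% → the Infra team
(Neither sweeps every ticket group, but the Infra team has the higher pooled rate.)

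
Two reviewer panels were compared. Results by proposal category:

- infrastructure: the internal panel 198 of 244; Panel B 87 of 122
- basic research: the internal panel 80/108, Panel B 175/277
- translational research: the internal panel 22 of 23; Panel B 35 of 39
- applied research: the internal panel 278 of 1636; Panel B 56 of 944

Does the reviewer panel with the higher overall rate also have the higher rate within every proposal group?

Infrastructure: the internal panel 198/244 = 81.1%, Panel B 87/122 = 71.3% → the internal panel
Basic research: the internal panel 80/108 = 74.1%, Panel B 175/277 = 63.2% → the internal panel
Translational research: the internal panel 22/23 = 95.7%, Panel B 35/39 = 89.7% → the internal panel
Applied research: the internal panel 278/1636 = 17.0%, Panel B 56/944 = 5.9% → the internal panel
Overall: the internal panel 578/2011 = 28.7%, Panel B 353/1382 = 25.5% → the internal panel
The internal panel wins overall and in every proposal group — no reversal.

Yes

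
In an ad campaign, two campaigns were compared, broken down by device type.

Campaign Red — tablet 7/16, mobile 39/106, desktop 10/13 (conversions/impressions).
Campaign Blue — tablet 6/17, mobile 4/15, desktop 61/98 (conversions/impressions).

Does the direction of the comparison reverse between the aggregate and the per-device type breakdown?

Yes

Tablet: Campaign Red 7/16 = 43.8%, Campaign Blue 6/17 = 35.3% → Campaign Red
Mobile: Campaign Red 39/106 = 36.8%, Campaign Blue 4/15 = 26.7% → Campaign Red
Desktop: Campaign Red 10/13 = 76.9%, Campaign Blue 61/98 = 62.2% → Campaign Red
Overall: Campaign Red 56/135 = 41.5%, Campaign Blue 71/130 = 54.6% → Campaign Blue
Campaign Red wins each device group but Campaign Blue wins overall — the comparison reverses. Campaign Red's impressions skew toward mobile, which has a lower base rate.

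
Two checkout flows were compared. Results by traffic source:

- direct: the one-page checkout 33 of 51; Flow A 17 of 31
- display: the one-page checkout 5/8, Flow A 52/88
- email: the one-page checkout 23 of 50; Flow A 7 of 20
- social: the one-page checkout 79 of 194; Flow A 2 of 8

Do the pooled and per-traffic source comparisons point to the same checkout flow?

No

Direct: the one-page checkout 33/51 = 64.7%, Flow A 17/31 = 54.8% → the one-page checkout
Display: the one-page checkout 5/8 = 62.5%, Flow A 52/88 = 59.1% → the one-page checkout
Email: the one-page checkout 23/50 = 46.0%, Flow A 7/20 = 35.0% → the one-page checkout
Social: the one-page checkout 79/194 = 40.7%, Flow A 2/8 = 25.0% → the one-page checkout
Overall: the one-page checkout 140/303 = 46.2%, Flow A 78/147 = 53.1% → Flow A
The one-page checkout wins each traffic group but Flow A wins overall — the comparison reverses. The one-page checkout's sessions skew toward social, which has a lower base rate.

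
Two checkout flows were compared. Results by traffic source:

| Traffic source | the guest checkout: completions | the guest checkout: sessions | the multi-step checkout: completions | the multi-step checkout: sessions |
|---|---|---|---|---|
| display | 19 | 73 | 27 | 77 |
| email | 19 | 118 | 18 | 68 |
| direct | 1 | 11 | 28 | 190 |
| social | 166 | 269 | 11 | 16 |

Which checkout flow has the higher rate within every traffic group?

the multi-step checkout

Display: the guest checkout 19/73 = 26.0%, the multi-step checkout 27/77 = 35.1% → the multi-step checkout
Email: the guest checkout 19/118 = 16.1%, the multi-step checkout 18/68 = 26.5% → the multi-step checkout
Direct: the guest checkout 1/11 = 9.1%, the multi-step checkout 28/190 = 14.7% → the multi-step checkout
Social: the guest checkout 166/269 = 61.7%, the multi-step checkout 11/16 = 68.8% → the multi-step checkout
The multi-step checkout has the higher rate in all 4 groups.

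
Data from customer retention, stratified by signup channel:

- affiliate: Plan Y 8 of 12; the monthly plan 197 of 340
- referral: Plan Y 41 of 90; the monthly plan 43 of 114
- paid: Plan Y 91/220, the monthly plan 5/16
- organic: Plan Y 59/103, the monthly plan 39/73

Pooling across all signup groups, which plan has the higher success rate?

Affiliate: Plan Y 8/12 = 66.7%, the monthly plan 197/340 = 57.9% → Plan Y
Referral: Plan Y 41/90 = 45.6%, the monthly plan 43/114 = 37.7% → Plan Y
Paid: Plan Y 91/220 = 41.4%, the monthly plan 5/16 = 31.2% → Plan Y
Organic: Plan Y 59/103 = 57.3%, the monthly plan 39/73 = 53.4% → Plan Y
Overall: Plan Y 199/425 = 46.8%, the monthly plan 284/543 = 52.3% → the monthly plan
(Plan Y wins every signup group but the monthly plan wins overall — Plan Y's customers skew toward the low-rate paid group.)

the monthly plan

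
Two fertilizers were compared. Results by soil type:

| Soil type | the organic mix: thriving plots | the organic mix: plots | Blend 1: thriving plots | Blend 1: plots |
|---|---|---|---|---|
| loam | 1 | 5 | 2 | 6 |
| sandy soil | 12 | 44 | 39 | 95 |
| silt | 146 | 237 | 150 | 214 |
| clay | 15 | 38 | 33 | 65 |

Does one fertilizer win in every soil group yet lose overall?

No

Loam: the organic mix 1/5 = 20.0%, Blend 1 2/6 = 33.3% → Blend 1
Sandy soil: the organic mix 12/44 = 27.3%, Blend 1 39/95 = 41.1% → Blend 1
Silt: the organic mix 146/237 = 61.6%, Blend 1 150/214 = 70.1% → Blend 1
Clay: the organic mix 15/38 = 39.5%, Blend 1 33/65 = 50.8% → Blend 1
Overall: the organic mix 174/324 = 53.7%, Blend 1 224/380 = 58.9% → Blend 1
Blend 1 wins overall and in every soil group — no reversal.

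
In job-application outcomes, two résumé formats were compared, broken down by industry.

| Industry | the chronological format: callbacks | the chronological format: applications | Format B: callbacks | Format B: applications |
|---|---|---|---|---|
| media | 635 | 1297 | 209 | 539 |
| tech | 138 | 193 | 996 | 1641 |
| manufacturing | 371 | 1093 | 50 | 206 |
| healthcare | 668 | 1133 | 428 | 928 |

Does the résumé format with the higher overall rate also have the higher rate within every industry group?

Media: the chronological format 635/1297 = 49.0%, Format B 209/539 = 38.8% → the chronological format
Tech: the chronological format 138/193 = 71.5%, Format B 996/1641 = 60.7% → the chronological format
Manufacturing: the chronological format 371/1093 = 33.9%, Format B 50/206 = 24.3% → the chronological format
Healthcare: the chronological format 668/1133 = 59.0%, Format B 428/928 = 46.1% → the chronological format
Overall: the chronological format 1812/3716 = 48.8%, Format B 1683/3314 = 50.8% → Format B
The chronological format wins each industry group but Format B wins overall — the comparison reverses. The chronological format's applications skew toward manufacturing, which has a lower base rate.

No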